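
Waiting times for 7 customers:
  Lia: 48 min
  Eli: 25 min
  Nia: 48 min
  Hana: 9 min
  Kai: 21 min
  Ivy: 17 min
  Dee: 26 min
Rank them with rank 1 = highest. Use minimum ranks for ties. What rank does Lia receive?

1

Sorted (descending): 48, 48, 26, 25, 21, 17, 9
The 2 values of 48 occupy positions 1–2 → each gets rank 1.
Lia has value 48 min → rank 1.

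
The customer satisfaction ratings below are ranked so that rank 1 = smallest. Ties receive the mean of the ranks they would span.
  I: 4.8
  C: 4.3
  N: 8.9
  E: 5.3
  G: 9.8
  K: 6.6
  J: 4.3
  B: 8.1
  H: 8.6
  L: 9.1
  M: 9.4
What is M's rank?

Sorted (ascending): 4.3, 4.3, 4.8, 5.3, 6.6, 8.1, 8.6, 8.9, 9.1, 9.4, 9.8
The 2 values of 4.3 occupy positions 1–2 → average rank (1+2)/2 = 1.5.
M has value 9.4 → rank 10.

10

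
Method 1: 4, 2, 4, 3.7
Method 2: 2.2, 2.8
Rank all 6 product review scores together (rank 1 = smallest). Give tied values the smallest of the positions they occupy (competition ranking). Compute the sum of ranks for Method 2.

5

Sorted (ascending): 2, 2.2, 2.8, 3.7, 4, 4
The 2 values of 4 occupy positions 5–6 → each gets rank 5.
Method 2 values → pooled ranks: 2.2→2, 2.8→3
Rank sum = 2 + 3 = 5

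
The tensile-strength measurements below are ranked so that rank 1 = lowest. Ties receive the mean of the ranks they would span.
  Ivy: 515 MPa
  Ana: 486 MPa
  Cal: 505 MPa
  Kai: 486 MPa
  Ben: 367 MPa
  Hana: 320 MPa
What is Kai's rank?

Sorted (ascending): 320, 367, 486, 486, 505, 515
The 2 values of 486 occupy positions 3–4 → average rank (3+4)/2 = 3.5.
Kai has value 486 MPa → rank 3.5.

3.5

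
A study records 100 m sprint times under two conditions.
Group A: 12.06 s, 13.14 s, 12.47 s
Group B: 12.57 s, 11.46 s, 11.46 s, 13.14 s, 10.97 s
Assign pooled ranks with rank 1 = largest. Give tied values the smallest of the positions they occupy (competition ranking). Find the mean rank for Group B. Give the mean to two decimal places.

Sorted (descending): 13.14, 13.14, 12.57, 12.47, 12.06, 11.46, 11.46, 10.97
The 2 values of 13.14 occupy positions 1–2 → each gets rank 1.
The 2 values of 11.46 occupy positions 6–7 → each gets rank 6.
Group B values → pooled ranks: 12.57→3, 11.46→6, 11.46→6, 13.14→1, 10.97→8
Mean rank = (3 + 6 + 6 + 1 + 8) / 5 = 4.80

4.80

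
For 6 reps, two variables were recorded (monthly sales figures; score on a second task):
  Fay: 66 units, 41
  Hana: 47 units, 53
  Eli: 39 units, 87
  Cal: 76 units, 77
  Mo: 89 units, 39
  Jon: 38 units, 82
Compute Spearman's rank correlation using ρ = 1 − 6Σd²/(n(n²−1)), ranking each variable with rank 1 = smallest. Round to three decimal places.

-0.771

Ranks of variable 1: 4, 3, 2, 5, 6, 1
Ranks of variable 2: 2, 3, 6, 4, 1, 5
d = r₁ − r₂: 2, 0, -4, 1, 5, -4
d²: 4, 0, 16, 1, 25, 16; Σd² = 62
ρ = 1 − 6·62/(6·35) = 1 − 372/210 = -0.771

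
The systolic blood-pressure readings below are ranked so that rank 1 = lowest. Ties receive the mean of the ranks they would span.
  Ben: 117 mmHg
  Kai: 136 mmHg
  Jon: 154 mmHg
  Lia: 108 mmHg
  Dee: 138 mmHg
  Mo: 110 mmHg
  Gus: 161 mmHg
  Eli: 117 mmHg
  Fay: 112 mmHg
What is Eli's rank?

Sorted (ascending): 108, 110, 112, 117, 117, 136, 138, 154, 161
The 2 values of 117 occupy positions 4–5 → average rank (4+5)/2 = 4.5.
Eli has value 117 mmHg → rank 4.5.

4.5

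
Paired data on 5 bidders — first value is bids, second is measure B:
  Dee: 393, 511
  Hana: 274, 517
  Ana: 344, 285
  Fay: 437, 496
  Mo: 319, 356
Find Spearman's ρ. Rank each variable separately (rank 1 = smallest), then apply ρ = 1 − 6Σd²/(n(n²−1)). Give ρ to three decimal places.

Ranks of variable 1: 4, 1, 3, 5, 2
Ranks of variable 2: 4, 5, 1, 3, 2
d = r₁ − r₂: 0, -4, 2, 2, 0
d²: 0, 16, 4, 4, 0; Σd² = 24
ρ = 1 − 6·24/(5·24) = 1 − 144/120 = -0.200

-0.200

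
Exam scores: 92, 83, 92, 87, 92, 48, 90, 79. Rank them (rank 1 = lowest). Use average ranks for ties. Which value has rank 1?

Sorted (ascending): 48, 79, 83, 87, 90, 92, 92, 92
The 3 values of 92 occupy positions 6–8 → average rank 7.
Rank 1 → value 48.

48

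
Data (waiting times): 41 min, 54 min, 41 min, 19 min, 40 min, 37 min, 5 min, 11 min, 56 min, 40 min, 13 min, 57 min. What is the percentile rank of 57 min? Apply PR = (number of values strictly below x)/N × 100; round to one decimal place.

N = 12.
Strictly below 57: 11. Equal to 57: 1.
PR = 11/12 × 100 = 91.7

91.7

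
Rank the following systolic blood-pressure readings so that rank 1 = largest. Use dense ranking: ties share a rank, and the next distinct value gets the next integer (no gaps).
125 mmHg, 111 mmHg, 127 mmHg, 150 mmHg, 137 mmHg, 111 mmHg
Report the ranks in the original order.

4, 5, 3, 1, 2, 5

Sorted (descending): 150, 137, 127, 125, 111, 111
The 2 values of 111 share dense rank 5.
Remaining distinct values take the next consecutive integers.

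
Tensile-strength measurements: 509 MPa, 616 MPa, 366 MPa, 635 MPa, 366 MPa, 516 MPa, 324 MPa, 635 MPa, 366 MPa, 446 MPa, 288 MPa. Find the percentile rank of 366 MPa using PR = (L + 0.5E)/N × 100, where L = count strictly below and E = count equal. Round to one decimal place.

N = 11.
Strictly below 366: 2. Equal to 366: 3.
PR = (2 + 0.5·3)/11 × 100 = 31.8

31.8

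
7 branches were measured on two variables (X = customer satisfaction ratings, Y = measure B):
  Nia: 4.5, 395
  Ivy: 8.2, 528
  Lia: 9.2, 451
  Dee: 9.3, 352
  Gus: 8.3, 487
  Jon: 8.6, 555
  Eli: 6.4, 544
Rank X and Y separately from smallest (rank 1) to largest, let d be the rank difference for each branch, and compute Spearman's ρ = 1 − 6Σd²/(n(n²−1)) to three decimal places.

-0.250

Ranks of variable 1: 1, 3, 6, 7, 4, 5, 2
Ranks of variable 2: 2, 5, 3, 1, 4, 7, 6
d = r₁ − r₂: -1, -2, 3, 6, 0, -2, -4
d²: 1, 4, 9, 36, 0, 4, 16; Σd² = 70
ρ = 1 − 6·70/(7·48) = 1 − 420/336 = -0.250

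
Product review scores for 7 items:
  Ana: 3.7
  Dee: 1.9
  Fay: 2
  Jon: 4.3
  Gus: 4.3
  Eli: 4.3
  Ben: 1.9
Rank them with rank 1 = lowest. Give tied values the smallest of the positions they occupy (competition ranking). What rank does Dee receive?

1

Sorted (ascending): 1.9, 1.9, 2, 3.7, 4.3, 4.3, 4.3
The 2 values of 1.9 occupy positions 1–2 → each gets rank 1.
The 3 values of 4.3 occupy positions 5–7 → each gets rank 5.
Dee has value 1.9 → rank 1.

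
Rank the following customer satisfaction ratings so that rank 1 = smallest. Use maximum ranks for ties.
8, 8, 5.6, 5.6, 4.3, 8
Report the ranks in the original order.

Sorted (ascending): 4.3, 5.6, 5.6, 8, 8, 8
The 2 values of 5.6 occupy positions 2–3 → each gets rank 3.
The 3 values of 8 occupy positions 4–6 → each gets rank 6.

6, 6, 3, 3, 1, 6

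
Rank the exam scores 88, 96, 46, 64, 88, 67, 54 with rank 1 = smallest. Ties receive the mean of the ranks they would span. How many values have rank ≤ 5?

4

Sorted (ascending): 46, 54, 64, 67, 88, 88, 96
The 2 values of 88 occupy positions 5–6 → average rank (5+6)/2 = 5.5.
Ranks ≤ 5: {1, 2, 3, 4} → 4 values.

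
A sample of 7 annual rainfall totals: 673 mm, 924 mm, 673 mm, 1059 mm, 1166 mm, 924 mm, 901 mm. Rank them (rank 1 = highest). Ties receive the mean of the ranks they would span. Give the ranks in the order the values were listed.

Sorted (descending): 1166, 1059, 924, 924, 901, 673, 673
The 2 values of 924 occupy positions 3–4 → average rank (3+4)/2 = 3.5.
The 2 values of 673 occupy positions 6–7 → average rank (6+7)/2 = 6.5.

6.5, 3.5, 6.5, 2, 1, 3.5, 5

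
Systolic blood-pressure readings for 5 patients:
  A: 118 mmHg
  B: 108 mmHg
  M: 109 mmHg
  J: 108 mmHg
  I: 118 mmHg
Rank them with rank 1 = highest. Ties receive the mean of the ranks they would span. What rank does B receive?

4.5

Sorted (descending): 118, 118, 109, 108, 108
The 2 values of 118 occupy positions 1–2 → average rank (1+2)/2 = 1.5.
The 2 values of 108 occupy positions 4–5 → average rank (4+5)/2 = 4.5.
B has value 108 mmHg → rank 4.5.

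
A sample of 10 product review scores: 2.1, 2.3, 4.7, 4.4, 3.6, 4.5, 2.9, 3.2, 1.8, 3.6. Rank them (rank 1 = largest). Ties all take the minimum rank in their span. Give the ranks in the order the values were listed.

Sorted (descending): 4.7, 4.5, 4.4, 3.6, 3.6, 3.2, 2.9, 2.3, 2.1, 1.8
The 2 values of 3.6 occupy positions 4–5 → each gets rank 4.

9, 8, 1, 3, 4, 2, 7, 6, 10, 4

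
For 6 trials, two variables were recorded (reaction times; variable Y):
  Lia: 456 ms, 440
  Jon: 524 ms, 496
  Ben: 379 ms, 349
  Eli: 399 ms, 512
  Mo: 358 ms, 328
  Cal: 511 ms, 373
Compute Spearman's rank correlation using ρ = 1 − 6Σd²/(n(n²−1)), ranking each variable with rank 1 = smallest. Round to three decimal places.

0.600

Ranks of variable 1: 4, 6, 2, 3, 1, 5
Ranks of variable 2: 4, 5, 2, 6, 1, 3
d = r₁ − r₂: 0, 1, 0, -3, 0, 2
d²: 0, 1, 0, 9, 0, 4; Σd² = 14
ρ = 1 − 6·14/(6·35) = 1 − 84/210 = 0.600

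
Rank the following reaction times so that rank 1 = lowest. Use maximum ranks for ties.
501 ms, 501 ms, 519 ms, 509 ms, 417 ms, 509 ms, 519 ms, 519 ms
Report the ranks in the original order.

Sorted (ascending): 417, 501, 501, 509, 509, 519, 519, 519
The 2 values of 501 occupy positions 2–3 → each gets rank 3.
The 2 values of 509 occupy positions 4–5 → each gets rank 5.
The 3 values of 519 occupy positions 6–8 → each gets rank 8.

3, 3, 8, 5, 1, 5, 8, 8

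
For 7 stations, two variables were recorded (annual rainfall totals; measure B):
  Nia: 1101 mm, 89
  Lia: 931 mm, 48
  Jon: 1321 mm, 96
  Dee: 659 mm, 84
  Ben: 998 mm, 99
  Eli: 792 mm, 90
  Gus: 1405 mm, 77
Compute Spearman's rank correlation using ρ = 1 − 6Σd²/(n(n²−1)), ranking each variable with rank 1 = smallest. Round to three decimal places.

0.071

Ranks of variable 1: 5, 3, 6, 1, 4, 2, 7
Ranks of variable 2: 4, 1, 6, 3, 7, 5, 2
d = r₁ − r₂: 1, 2, 0, -2, -3, -3, 5
d²: 1, 4, 0, 4, 9, 9, 25; Σd² = 52
ρ = 1 − 6·52/(7·48) = 1 − 312/336 = 0.071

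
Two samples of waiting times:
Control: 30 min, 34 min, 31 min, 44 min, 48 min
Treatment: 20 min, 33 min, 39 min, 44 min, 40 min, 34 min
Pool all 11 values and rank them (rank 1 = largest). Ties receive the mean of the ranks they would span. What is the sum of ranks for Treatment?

37

Sorted (descending): 48, 44, 44, 40, 39, 34, 34, 33, 31, 30, 20
The 2 values of 44 occupy positions 2–3 → average rank (2+3)/2 = 2.5.
The 2 values of 34 occupy positions 6–7 → average rank (6+7)/2 = 6.5.
Treatment values → pooled ranks: 20→11, 33→8, 39→5, 44→2.5, 40→4, 34→6.5
Rank sum = 11 + 8 + 5 + 2.5 + 4 + 6.5 = 37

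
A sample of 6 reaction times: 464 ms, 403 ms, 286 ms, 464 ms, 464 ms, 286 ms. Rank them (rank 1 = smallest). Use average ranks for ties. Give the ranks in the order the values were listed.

Sorted (ascending): 286, 286, 403, 464, 464, 464
The 2 values of 286 occupy positions 1–2 → average rank (1+2)/2 = 1.5.
The 3 values of 464 occupy positions 4–6 → average rank 5.

5, 3, 1.5, 5, 5, 1.5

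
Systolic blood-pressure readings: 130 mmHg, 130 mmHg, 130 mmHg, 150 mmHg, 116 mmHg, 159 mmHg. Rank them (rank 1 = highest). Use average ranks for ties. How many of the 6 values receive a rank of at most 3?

2

Sorted (descending): 159, 150, 130, 130, 130, 116
The 3 values of 130 occupy positions 3–5 → average rank 4.
Ranks ≤ 3: {1, 2} → 2 values.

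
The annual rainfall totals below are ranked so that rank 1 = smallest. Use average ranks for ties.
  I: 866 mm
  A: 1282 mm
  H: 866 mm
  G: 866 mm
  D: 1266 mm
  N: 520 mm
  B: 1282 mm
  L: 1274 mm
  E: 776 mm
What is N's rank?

Sorted (ascending): 520, 776, 866, 866, 866, 1266, 1274, 1282, 1282
The 3 values of 866 occupy positions 3–5 → average rank 4.
The 2 values of 1282 occupy positions 8–9 → average rank (8+9)/2 = 8.5.
N has value 520 mm → rank 1.

1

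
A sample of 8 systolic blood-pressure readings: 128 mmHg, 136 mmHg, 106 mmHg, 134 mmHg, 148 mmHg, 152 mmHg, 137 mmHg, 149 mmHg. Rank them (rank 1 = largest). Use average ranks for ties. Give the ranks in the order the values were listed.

7, 5, 8, 6, 3, 1, 4, 2

Sorted (descending): 152, 149, 148, 137, 136, 134, 128, 106
No ties — each value takes its position as its rank.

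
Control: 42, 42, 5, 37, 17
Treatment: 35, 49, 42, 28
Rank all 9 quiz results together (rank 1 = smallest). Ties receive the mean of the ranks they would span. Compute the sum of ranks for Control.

Sorted (ascending): 5, 17, 28, 35, 37, 42, 42, 42, 49
The 3 values of 42 occupy positions 6–8 → average rank 7.
Control values → pooled ranks: 42→7, 42→7, 5→1, 37→5, 17→2
Rank sum = 7 + 7 + 1 + 5 + 2 = 22

22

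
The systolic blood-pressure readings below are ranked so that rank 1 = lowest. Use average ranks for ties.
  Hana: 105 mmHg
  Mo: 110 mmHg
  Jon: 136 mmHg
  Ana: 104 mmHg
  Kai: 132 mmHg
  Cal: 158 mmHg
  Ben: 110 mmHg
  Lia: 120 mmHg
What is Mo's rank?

Sorted (ascending): 104, 105, 110, 110, 120, 132, 136, 158
The 2 values of 110 occupy positions 3–4 → average rank (3+4)/2 = 3.5.
Mo has value 110 mmHg → rank 3.5.

3.5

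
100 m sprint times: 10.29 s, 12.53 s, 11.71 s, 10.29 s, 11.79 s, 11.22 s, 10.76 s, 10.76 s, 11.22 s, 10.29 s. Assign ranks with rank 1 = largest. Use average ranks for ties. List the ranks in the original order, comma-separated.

Sorted (descending): 12.53, 11.79, 11.71, 11.22, 11.22, 10.76, 10.76, 10.29, 10.29, 10.29
The 2 values of 11.22 occupy positions 4–5 → average rank (4+5)/2 = 4.5.
The 2 values of 10.76 occupy positions 6–7 → average rank (6+7)/2 = 6.5.
The 3 values of 10.29 occupy positions 8–10 → average rank 9.

9, 1, 3, 9, 2, 4.5, 6.5, 6.5, 4.5, 9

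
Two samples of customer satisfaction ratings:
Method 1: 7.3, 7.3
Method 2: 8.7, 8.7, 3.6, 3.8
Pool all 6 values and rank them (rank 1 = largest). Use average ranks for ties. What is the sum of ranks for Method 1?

7

Sorted (descending): 8.7, 8.7, 7.3, 7.3, 3.8, 3.6
The 2 values of 8.7 occupy positions 1–2 → average rank (1+2)/2 = 1.5.
The 2 values of 7.3 occupy positions 3–4 → average rank (3+4)/2 = 3.5.
Method 1 values → pooled ranks: 7.3→3.5, 7.3→3.5
Rank sum = 3.5 + 3.5 = 7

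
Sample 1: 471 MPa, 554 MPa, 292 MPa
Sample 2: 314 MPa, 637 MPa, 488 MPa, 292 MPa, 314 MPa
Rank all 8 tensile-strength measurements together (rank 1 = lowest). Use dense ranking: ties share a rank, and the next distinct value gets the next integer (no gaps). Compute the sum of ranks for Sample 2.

15

Sorted (ascending): 292, 292, 314, 314, 471, 488, 554, 637
The 2 values of 292 share dense rank 1.
The 2 values of 314 share dense rank 2.
Remaining distinct values take the next consecutive integers.
Sample 2 values → pooled ranks: 314→2, 637→6, 488→4, 292→1, 314→2
Rank sum = 2 + 6 + 4 + 1 + 2 = 15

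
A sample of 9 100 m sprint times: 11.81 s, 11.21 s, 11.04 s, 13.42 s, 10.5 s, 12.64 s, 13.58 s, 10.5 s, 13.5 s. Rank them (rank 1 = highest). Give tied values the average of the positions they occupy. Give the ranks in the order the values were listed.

Sorted (descending): 13.58, 13.5, 13.42, 12.64, 11.81, 11.21, 11.04, 10.5, 10.5
The 2 values of 10.5 occupy positions 8–9 → average rank (8+9)/2 = 8.5.

5, 6, 7, 3, 8.5, 4, 1, 8.5, 2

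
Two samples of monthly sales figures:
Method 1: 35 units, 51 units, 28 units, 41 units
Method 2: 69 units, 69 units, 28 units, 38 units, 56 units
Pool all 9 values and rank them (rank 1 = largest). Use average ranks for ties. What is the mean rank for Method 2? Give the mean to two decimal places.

Sorted (descending): 69, 69, 56, 51, 41, 38, 35, 28, 28
The 2 values of 69 occupy positions 1–2 → average rank (1+2)/2 = 1.5.
The 2 values of 28 occupy positions 8–9 → average rank (8+9)/2 = 8.5.
Method 2 values → pooled ranks: 69→1.5, 69→1.5, 28→8.5, 38→6, 56→3
Mean rank = (1.5 + 1.5 + 8.5 + 6 + 3) / 5 = 4.10

4.10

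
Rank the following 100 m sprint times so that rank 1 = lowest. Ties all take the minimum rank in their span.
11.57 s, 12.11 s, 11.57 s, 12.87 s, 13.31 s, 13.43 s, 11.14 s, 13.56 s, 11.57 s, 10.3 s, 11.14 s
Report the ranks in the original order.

4, 7, 4, 8, 9, 10, 2, 11, 4, 1, 2

Sorted (ascending): 10.3, 11.14, 11.14, 11.57, 11.57, 11.57, 12.11, 12.87, 13.31, 13.43, 13.56
The 2 values of 11.14 occupy positions 2–3 → each gets rank 2.
The 3 values of 11.57 occupy positions 4–6 → each gets rank 4.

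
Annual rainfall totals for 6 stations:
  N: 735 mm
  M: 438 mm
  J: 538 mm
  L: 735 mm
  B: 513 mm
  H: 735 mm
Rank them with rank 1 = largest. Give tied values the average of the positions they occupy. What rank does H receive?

Sorted (descending): 735, 735, 735, 538, 513, 438
The 3 values of 735 occupy positions 1–3 → average rank 2.
H has value 735 mm → rank 2.

2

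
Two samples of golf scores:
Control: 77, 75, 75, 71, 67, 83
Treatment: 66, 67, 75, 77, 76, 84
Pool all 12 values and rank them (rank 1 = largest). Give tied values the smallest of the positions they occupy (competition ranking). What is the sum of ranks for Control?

36

Sorted (descending): 84, 83, 77, 77, 76, 75, 75, 75, 71, 67, 67, 66
The 2 values of 77 occupy positions 3–4 → each gets rank 3.
The 3 values of 75 occupy positions 6–8 → each gets rank 6.
The 2 values of 67 occupy positions 10–11 → each gets rank 10.
Control values → pooled ranks: 77→3, 75→6, 75→6, 71→9, 67→10, 83→2
Rank sum = 3 + 6 + 6 + 9 + 10 + 2 = 36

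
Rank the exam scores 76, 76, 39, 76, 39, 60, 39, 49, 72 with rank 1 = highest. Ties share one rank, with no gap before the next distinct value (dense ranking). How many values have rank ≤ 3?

5

Sorted (descending): 76, 76, 76, 72, 60, 49, 39, 39, 39
The 3 values of 76 share dense rank 1.
The 3 values of 39 share dense rank 5.
Remaining distinct values take the next consecutive integers.
Ranks ≤ 3: {1, 1, 1, 2, 3} → 5 values.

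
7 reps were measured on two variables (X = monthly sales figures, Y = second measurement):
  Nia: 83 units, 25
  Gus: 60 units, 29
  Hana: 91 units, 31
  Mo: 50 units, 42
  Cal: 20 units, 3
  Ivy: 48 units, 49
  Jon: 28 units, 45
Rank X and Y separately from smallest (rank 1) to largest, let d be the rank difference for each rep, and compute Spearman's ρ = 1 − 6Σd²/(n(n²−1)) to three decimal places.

Ranks of variable 1: 6, 5, 7, 4, 1, 3, 2
Ranks of variable 2: 2, 3, 4, 5, 1, 7, 6
d = r₁ − r₂: 4, 2, 3, -1, 0, -4, -4
d²: 16, 4, 9, 1, 0, 16, 16; Σd² = 62
ρ = 1 − 6·62/(7·48) = 1 − 372/336 = -0.107

-0.107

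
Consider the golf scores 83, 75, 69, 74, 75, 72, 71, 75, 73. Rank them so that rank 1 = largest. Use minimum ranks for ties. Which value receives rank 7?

Sorted (descending): 83, 75, 75, 75, 74, 73, 72, 71, 69
The 3 values of 75 occupy positions 2–4 → each gets rank 2.
Rank 7 → value 72.

72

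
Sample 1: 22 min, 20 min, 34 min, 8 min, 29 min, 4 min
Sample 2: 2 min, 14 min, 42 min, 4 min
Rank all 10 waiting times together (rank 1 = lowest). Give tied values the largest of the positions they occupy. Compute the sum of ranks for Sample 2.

19

Sorted (ascending): 2, 4, 4, 8, 14, 20, 22, 29, 34, 42
The 2 values of 4 occupy positions 2–3 → each gets rank 3.
Sample 2 values → pooled ranks: 2→1, 14→5, 42→10, 4→3
Rank sum = 1 + 5 + 10 + 3 = 19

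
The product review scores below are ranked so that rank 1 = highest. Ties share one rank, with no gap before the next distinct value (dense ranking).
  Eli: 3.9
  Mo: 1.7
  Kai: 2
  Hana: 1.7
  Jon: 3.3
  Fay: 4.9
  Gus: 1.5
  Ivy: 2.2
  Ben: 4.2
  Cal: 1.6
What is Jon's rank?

Sorted (descending): 4.9, 4.2, 3.9, 3.3, 2.2, 2, 1.7, 1.7, 1.6, 1.5
The 2 values of 1.7 share dense rank 7.
Remaining distinct values take the next consecutive integers.
Jon has value 3.3 → rank 4.

4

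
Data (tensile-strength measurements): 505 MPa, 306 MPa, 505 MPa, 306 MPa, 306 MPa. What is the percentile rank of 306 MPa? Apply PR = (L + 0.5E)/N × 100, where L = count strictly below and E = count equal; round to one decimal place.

N = 5.
Strictly below 306: 0. Equal to 306: 3.
PR = (0 + 0.5·3)/5 × 100 = 30.0

30.0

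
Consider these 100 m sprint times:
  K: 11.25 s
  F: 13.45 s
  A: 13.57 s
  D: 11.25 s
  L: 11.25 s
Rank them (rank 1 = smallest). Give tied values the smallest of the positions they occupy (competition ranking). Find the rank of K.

1

Sorted (ascending): 11.25, 11.25, 11.25, 13.45, 13.57
The 3 values of 11.25 occupy positions 1–3 → each gets rank 1.
K has value 11.25 s → rank 1.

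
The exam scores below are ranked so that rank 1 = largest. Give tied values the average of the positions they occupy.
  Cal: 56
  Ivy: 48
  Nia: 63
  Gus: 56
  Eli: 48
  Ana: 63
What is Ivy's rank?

Sorted (descending): 63, 63, 56, 56, 48, 48
The 2 values of 63 occupy positions 1–2 → average rank (1+2)/2 = 1.5.
The 2 values of 56 occupy positions 3–4 → average rank (3+4)/2 = 3.5.
The 2 values of 48 occupy positions 5–6 → average rank (5+6)/2 = 5.5.
Ivy has value 48 → rank 5.5.

5.5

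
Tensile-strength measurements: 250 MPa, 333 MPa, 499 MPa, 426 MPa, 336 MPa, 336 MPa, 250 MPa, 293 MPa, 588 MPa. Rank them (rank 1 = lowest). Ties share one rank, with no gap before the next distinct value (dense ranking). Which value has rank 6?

499

Sorted (ascending): 250, 250, 293, 333, 336, 336, 426, 499, 588
The 2 values of 250 share dense rank 1.
The 2 values of 336 share dense rank 4.
Remaining distinct values take the next consecutive integers.
Rank 6 → value 499.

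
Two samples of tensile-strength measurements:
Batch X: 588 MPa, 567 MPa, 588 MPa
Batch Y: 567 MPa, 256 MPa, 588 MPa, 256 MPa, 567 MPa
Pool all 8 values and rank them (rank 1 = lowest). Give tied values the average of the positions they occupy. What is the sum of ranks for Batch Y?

Sorted (ascending): 256, 256, 567, 567, 567, 588, 588, 588
The 2 values of 256 occupy positions 1–2 → average rank (1+2)/2 = 1.5.
The 3 values of 567 occupy positions 3–5 → average rank 4.
The 3 values of 588 occupy positions 6–8 → average rank 7.
Batch Y values → pooled ranks: 567→4, 256→1.5, 588→7, 256→1.5, 567→4
Rank sum = 4 + 1.5 + 7 + 1.5 + 4 = 18

18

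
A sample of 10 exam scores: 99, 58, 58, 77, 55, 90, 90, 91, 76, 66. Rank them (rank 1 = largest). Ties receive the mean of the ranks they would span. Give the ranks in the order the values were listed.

1, 8.5, 8.5, 5, 10, 3.5, 3.5, 2, 6, 7

Sorted (descending): 99, 91, 90, 90, 77, 76, 66, 58, 58, 55
The 2 values of 90 occupy positions 3–4 → average rank (3+4)/2 = 3.5.
The 2 values of 58 occupy positions 8–9 → average rank (8+9)/2 = 8.5.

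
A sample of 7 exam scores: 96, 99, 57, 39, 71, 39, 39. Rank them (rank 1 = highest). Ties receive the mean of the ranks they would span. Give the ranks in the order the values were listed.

2, 1, 4, 6, 3, 6, 6

Sorted (descending): 99, 96, 71, 57, 39, 39, 39
The 3 values of 39 occupy positions 5–7 → average rank 6.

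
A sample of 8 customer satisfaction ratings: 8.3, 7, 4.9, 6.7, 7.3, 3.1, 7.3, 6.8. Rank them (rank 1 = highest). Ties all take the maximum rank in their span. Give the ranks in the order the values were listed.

Sorted (descending): 8.3, 7.3, 7.3, 7, 6.8, 6.7, 4.9, 3.1
The 2 values of 7.3 occupy positions 2–3 → each gets rank 3.

1, 4, 7, 6, 3, 8, 3, 5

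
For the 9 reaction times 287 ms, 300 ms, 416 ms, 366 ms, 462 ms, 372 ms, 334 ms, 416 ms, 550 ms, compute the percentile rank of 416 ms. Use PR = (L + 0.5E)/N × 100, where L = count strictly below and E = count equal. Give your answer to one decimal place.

66.7

N = 9.
Strictly below 416: 5. Equal to 416: 2.
PR = (5 + 0.5·2)/9 × 100 = 66.7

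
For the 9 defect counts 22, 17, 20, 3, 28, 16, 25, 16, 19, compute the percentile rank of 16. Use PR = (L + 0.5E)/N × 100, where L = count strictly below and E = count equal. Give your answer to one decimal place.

N = 9.
Strictly below 16: 1. Equal to 16: 2.
PR = (1 + 0.5·2)/9 × 100 = 22.2

22.2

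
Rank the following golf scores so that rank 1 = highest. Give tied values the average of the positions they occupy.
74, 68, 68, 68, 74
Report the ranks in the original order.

Sorted (descending): 74, 74, 68, 68, 68
The 2 values of 74 occupy positions 1–2 → average rank (1+2)/2 = 1.5.
The 3 values of 68 occupy positions 3–5 → average rank 4.

1.5, 4, 4, 4, 1.5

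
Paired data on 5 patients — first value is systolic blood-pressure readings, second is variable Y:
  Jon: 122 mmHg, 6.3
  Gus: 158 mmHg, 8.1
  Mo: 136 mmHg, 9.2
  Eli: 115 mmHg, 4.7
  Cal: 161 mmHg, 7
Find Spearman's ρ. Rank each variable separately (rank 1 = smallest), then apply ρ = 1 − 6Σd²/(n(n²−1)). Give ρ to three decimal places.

0.600

Ranks of variable 1: 2, 4, 3, 1, 5
Ranks of variable 2: 2, 4, 5, 1, 3
d = r₁ − r₂: 0, 0, -2, 0, 2
d²: 0, 0, 4, 0, 4; Σd² = 8
ρ = 1 − 6·8/(5·24) = 1 − 48/120 = 0.600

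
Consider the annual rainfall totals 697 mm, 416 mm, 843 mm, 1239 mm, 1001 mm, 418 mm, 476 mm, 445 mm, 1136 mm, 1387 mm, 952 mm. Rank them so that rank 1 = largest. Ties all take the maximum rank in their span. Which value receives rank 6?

Sorted (descending): 1387, 1239, 1136, 1001, 952, 843, 697, 476, 445, 418, 416
No ties — each value takes its position as its rank.
Rank 6 → value 843.

843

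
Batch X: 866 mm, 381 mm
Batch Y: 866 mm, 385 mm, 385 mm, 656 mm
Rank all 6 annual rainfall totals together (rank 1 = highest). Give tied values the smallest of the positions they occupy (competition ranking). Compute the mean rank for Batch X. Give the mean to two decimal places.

3.50

Sorted (descending): 866, 866, 656, 385, 385, 381
The 2 values of 866 occupy positions 1–2 → each gets rank 1.
The 2 values of 385 occupy positions 4–5 → each gets rank 4.
Batch X values → pooled ranks: 866→1, 381→6
Mean rank = (1 + 6) / 2 = 3.50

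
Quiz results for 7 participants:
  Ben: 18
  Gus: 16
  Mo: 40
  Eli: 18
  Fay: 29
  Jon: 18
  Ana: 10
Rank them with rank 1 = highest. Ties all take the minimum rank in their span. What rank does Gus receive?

Sorted (descending): 40, 29, 18, 18, 18, 16, 10
The 3 values of 18 occupy positions 3–5 → each gets rank 3.
Gus has value 16 → rank 6.

6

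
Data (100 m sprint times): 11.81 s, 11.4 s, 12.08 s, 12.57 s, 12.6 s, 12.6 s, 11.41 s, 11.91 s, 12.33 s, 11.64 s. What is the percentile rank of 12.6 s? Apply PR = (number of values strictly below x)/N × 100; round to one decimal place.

80.0

N = 10.
Strictly below 12.6: 8. Equal to 12.6: 2.
PR = 8/10 × 100 = 80.0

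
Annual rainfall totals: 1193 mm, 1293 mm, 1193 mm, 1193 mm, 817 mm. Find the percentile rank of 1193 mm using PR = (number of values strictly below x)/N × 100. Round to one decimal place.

N = 5.
Strictly below 1193: 1. Equal to 1193: 3.
PR = 1/5 × 100 = 20.0

20.0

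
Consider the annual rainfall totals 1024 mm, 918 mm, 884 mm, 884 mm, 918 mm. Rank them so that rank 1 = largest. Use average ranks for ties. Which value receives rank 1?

1024

Sorted (descending): 1024, 918, 918, 884, 884
The 2 values of 918 occupy positions 2–3 → average rank (2+3)/2 = 2.5.
The 2 values of 884 occupy positions 4–5 → average rank (4+5)/2 = 4.5.
Rank 1 → value 1024.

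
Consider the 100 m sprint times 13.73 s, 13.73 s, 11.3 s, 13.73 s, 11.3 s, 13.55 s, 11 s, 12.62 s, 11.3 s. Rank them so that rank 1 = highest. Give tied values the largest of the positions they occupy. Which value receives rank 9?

Sorted (descending): 13.73, 13.73, 13.73, 13.55, 12.62, 11.3, 11.3, 11.3, 11
The 3 values of 13.73 occupy positions 1–3 → each gets rank 3.
The 3 values of 11.3 occupy positions 6–8 → each gets rank 8.
Rank 9 → value 11.

11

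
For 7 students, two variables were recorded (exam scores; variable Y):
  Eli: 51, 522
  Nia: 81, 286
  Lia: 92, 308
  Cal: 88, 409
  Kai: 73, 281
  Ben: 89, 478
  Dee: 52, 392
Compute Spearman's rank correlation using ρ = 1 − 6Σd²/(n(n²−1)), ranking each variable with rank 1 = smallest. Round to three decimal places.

-0.143

Ranks of variable 1: 1, 4, 7, 5, 3, 6, 2
Ranks of variable 2: 7, 2, 3, 5, 1, 6, 4
d = r₁ − r₂: -6, 2, 4, 0, 2, 0, -2
d²: 36, 4, 16, 0, 4, 0, 4; Σd² = 64
ρ = 1 − 6·64/(7·48) = 1 − 384/336 = -0.143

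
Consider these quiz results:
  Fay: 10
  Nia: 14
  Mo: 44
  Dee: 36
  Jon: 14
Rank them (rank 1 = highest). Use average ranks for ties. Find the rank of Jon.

Sorted (descending): 44, 36, 14, 14, 10
The 2 values of 14 occupy positions 3–4 → average rank (3+4)/2 = 3.5.
Jon has value 14 → rank 3.5.

3.5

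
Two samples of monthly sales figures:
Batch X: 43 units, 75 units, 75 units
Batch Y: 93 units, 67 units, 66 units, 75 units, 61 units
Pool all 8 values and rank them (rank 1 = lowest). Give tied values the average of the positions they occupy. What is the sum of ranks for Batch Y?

Sorted (ascending): 43, 61, 66, 67, 75, 75, 75, 93
The 3 values of 75 occupy positions 5–7 → average rank 6.
Batch Y values → pooled ranks: 93→8, 67→4, 66→3, 75→6, 61→2
Rank sum = 8 + 4 + 3 + 6 + 2 = 23

23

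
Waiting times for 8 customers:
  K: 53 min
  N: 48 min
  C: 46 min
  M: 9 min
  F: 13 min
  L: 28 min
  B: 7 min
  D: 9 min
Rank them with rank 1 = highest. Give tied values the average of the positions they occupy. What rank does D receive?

6.5

Sorted (descending): 53, 48, 46, 28, 13, 9, 9, 7
The 2 values of 9 occupy positions 6–7 → average rank (6+7)/2 = 6.5.
D has value 9 min → rank 6.5.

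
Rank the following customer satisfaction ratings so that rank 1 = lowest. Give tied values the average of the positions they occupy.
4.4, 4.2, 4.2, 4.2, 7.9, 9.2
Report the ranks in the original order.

Sorted (ascending): 4.2, 4.2, 4.2, 4.4, 7.9, 9.2
The 3 values of 4.2 occupy positions 1–3 → average rank 2.

4, 2, 2, 2, 5, 6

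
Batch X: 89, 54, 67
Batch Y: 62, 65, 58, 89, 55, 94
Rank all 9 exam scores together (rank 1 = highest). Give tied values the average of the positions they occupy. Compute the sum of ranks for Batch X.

15.5

Sorted (descending): 94, 89, 89, 67, 65, 62, 58, 55, 54
The 2 values of 89 occupy positions 2–3 → average rank (2+3)/2 = 2.5.
Batch X values → pooled ranks: 89→2.5, 54→9, 67→4
Rank sum = 2.5 + 9 + 4 = 15.5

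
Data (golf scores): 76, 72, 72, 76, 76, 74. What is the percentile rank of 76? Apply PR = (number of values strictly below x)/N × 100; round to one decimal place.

50.0

N = 6.
Strictly below 76: 3. Equal to 76: 3.
PR = 3/6 × 100 = 50.0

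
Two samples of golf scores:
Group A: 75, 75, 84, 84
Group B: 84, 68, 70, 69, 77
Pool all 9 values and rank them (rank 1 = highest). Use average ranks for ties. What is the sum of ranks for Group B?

30

Sorted (descending): 84, 84, 84, 77, 75, 75, 70, 69, 68
The 3 values of 84 occupy positions 1–3 → average rank 2.
The 2 values of 75 occupy positions 5–6 → average rank (5+6)/2 = 5.5.
Group B values → pooled ranks: 84→2, 68→9, 70→7, 69→8, 77→4
Rank sum = 2 + 9 + 7 + 8 + 4 = 30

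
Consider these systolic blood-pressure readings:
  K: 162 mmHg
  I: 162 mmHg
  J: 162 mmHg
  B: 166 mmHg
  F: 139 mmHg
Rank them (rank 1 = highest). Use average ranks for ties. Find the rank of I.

3

Sorted (descending): 166, 162, 162, 162, 139
The 3 values of 162 occupy positions 2–4 → average rank 3.
I has value 162 mmHg → rank 3.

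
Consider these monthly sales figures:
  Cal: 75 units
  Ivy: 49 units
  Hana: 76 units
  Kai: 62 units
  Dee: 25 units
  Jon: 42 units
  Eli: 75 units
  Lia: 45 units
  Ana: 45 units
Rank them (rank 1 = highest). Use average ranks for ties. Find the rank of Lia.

Sorted (descending): 76, 75, 75, 62, 49, 45, 45, 42, 25
The 2 values of 75 occupy positions 2–3 → average rank (2+3)/2 = 2.5.
The 2 values of 45 occupy positions 6–7 → average rank (6+7)/2 = 6.5.
Lia has value 45 units → rank 6.5.

6.5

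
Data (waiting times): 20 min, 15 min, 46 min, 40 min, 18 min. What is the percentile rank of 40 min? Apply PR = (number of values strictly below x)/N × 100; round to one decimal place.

N = 5.
Strictly below 40: 3. Equal to 40: 1.
PR = 3/5 × 100 = 60.0

60.0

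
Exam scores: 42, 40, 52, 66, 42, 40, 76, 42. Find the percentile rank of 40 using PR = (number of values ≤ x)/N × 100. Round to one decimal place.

N = 8.
Strictly below 40: 0. Equal to 40: 2.
PR = 2/8 × 100 = 25.0

25.0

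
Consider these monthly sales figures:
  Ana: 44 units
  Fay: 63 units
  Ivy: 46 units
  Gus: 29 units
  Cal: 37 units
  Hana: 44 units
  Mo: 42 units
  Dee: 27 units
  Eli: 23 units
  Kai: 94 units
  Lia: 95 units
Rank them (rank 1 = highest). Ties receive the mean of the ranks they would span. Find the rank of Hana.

5.5

Sorted (descending): 95, 94, 63, 46, 44, 44, 42, 37, 29, 27, 23
The 2 values of 44 occupy positions 5–6 → average rank (5+6)/2 = 5.5.
Hana has value 44 units → rank 5.5.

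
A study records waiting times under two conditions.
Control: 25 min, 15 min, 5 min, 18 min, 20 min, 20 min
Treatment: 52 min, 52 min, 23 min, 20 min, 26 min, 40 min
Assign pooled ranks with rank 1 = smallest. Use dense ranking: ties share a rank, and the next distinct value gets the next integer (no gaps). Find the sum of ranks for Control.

20

Sorted (ascending): 5, 15, 18, 20, 20, 20, 23, 25, 26, 40, 52, 52
The 3 values of 20 share dense rank 4.
The 2 values of 52 share dense rank 9.
Remaining distinct values take the next consecutive integers.
Control values → pooled ranks: 25→6, 15→2, 5→1, 18→3, 20→4, 20→4
Rank sum = 6 + 2 + 1 + 3 + 4 + 4 = 20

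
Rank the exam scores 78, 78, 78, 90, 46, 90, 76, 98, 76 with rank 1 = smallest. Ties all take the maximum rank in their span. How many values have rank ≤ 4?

Sorted (ascending): 46, 76, 76, 78, 78, 78, 90, 90, 98
The 2 values of 76 occupy positions 2–3 → each gets rank 3.
The 3 values of 78 occupy positions 4–6 → each gets rank 6.
The 2 values of 90 occupy positions 7–8 → each gets rank 8.
Ranks ≤ 4: {1, 3, 3} → 3 values.

3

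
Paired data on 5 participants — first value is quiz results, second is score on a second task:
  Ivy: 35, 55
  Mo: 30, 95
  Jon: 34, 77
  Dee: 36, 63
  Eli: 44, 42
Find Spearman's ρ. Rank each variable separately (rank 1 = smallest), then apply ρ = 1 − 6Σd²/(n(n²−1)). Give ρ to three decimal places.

Ranks of variable 1: 3, 1, 2, 4, 5
Ranks of variable 2: 2, 5, 4, 3, 1
d = r₁ − r₂: 1, -4, -2, 1, 4
d²: 1, 16, 4, 1, 16; Σd² = 38
ρ = 1 − 6·38/(5·24) = 1 − 228/120 = -0.900

-0.900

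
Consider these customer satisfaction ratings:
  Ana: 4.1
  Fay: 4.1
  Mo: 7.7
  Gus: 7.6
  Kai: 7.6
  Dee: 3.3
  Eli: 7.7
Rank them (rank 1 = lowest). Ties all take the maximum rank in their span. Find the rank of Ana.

3

Sorted (ascending): 3.3, 4.1, 4.1, 7.6, 7.6, 7.7, 7.7
The 2 values of 4.1 occupy positions 2–3 → each gets rank 3.
The 2 values of 7.6 occupy positions 4–5 → each gets rank 5.
The 2 values of 7.7 occupy positions 6–7 → each gets rank 7.
Ana has value 4.1 → rank 3.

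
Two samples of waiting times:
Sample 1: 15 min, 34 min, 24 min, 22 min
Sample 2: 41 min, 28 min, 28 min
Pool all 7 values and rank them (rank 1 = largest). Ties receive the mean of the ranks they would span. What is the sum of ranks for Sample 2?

8

Sorted (descending): 41, 34, 28, 28, 24, 22, 15
The 2 values of 28 occupy positions 3–4 → average rank (3+4)/2 = 3.5.
Sample 2 values → pooled ranks: 41→1, 28→3.5, 28→3.5
Rank sum = 1 + 3.5 + 3.5 = 8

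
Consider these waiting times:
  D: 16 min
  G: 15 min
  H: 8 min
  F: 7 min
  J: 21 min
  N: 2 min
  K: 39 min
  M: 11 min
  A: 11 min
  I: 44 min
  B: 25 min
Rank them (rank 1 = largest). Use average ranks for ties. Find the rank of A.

7.5

Sorted (descending): 44, 39, 25, 21, 16, 15, 11, 11, 8, 7, 2
The 2 values of 11 occupy positions 7–8 → average rank (7+8)/2 = 7.5.
A has value 11 min → rank 7.5.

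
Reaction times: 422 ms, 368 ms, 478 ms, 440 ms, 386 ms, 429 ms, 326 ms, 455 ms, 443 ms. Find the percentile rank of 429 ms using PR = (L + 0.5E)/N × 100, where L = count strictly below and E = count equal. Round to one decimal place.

50.0

N = 9.
Strictly below 429: 4. Equal to 429: 1.
PR = (4 + 0.5·1)/9 × 100 = 50.0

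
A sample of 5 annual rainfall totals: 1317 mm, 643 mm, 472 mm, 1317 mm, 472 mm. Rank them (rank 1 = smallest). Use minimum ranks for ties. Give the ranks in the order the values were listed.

Sorted (ascending): 472, 472, 643, 1317, 1317
The 2 values of 472 occupy positions 1–2 → each gets rank 1.
The 2 values of 1317 occupy positions 4–5 → each gets rank 4.

4, 3, 1, 4, 1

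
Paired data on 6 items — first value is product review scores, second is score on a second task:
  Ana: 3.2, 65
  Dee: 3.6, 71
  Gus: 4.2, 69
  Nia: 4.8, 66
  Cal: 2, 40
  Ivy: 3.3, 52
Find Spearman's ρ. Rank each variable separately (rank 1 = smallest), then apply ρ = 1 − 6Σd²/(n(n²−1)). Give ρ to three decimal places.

0.714

Ranks of variable 1: 2, 4, 5, 6, 1, 3
Ranks of variable 2: 3, 6, 5, 4, 1, 2
d = r₁ − r₂: -1, -2, 0, 2, 0, 1
d²: 1, 4, 0, 4, 0, 1; Σd² = 10
ρ = 1 − 6·10/(6·35) = 1 − 60/210 = 0.714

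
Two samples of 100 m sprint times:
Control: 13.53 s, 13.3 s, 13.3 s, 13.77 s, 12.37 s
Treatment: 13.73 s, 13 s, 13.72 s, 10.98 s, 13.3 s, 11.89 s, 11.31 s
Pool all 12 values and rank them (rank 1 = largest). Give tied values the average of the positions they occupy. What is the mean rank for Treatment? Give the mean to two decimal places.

Sorted (descending): 13.77, 13.73, 13.72, 13.53, 13.3, 13.3, 13.3, 13, 12.37, 11.89, 11.31, 10.98
The 3 values of 13.3 occupy positions 5–7 → average rank 6.
Treatment values → pooled ranks: 13.73→2, 13→8, 13.72→3, 10.98→12, 13.3→6, 11.89→10, 11.31→11
Mean rank = (2 + 8 + 3 + 12 + 6 + 10 + 11) / 7 = 7.43

7.43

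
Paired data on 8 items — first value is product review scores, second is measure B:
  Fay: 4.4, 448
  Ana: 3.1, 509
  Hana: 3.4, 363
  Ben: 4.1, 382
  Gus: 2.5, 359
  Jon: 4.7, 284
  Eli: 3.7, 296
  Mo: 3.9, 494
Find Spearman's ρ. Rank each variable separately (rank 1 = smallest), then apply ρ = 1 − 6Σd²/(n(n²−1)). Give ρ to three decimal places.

-0.190

Ranks of variable 1: 7, 2, 3, 6, 1, 8, 4, 5
Ranks of variable 2: 6, 8, 4, 5, 3, 1, 2, 7
d = r₁ − r₂: 1, -6, -1, 1, -2, 7, 2, -2
d²: 1, 36, 1, 1, 4, 49, 4, 4; Σd² = 100
ρ = 1 − 6·100/(8·63) = 1 − 600/504 = -0.190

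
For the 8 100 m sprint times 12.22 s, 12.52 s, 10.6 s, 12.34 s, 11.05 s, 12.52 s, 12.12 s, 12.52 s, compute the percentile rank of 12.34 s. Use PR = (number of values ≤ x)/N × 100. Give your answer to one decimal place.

62.5

N = 8.
Strictly below 12.34: 4. Equal to 12.34: 1.
PR = 5/8 × 100 = 62.5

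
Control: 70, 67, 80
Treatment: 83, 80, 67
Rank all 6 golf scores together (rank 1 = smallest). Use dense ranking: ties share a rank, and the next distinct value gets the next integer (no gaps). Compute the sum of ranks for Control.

Sorted (ascending): 67, 67, 70, 80, 80, 83
The 2 values of 67 share dense rank 1.
The 2 values of 80 share dense rank 3.
Remaining distinct values take the next consecutive integers.
Control values → pooled ranks: 70→2, 67→1, 80→3
Rank sum = 2 + 1 + 3 = 6

6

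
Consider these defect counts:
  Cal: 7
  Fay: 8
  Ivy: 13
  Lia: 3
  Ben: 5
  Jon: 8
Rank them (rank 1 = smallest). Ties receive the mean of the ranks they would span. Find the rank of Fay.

4.5

Sorted (ascending): 3, 5, 7, 8, 8, 13
The 2 values of 8 occupy positions 4–5 → average rank (4+5)/2 = 4.5.
Fay has value 8 → rank 4.5.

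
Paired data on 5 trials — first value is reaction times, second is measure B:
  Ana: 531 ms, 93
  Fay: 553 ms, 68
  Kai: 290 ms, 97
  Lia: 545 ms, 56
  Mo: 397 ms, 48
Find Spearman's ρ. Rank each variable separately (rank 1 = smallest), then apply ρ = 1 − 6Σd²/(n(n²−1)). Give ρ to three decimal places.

-0.300

Ranks of variable 1: 3, 5, 1, 4, 2
Ranks of variable 2: 4, 3, 5, 2, 1
d = r₁ − r₂: -1, 2, -4, 2, 1
d²: 1, 4, 16, 4, 1; Σd² = 26
ρ = 1 − 6·26/(5·24) = 1 − 156/120 = -0.300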